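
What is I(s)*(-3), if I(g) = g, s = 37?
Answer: -111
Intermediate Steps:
I(s)*(-3) = 37*(-3) = -111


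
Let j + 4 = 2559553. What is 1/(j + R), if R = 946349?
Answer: 1/3505898 ≈ 2.8523e-7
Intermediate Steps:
j = 2559549 (j = -4 + 2559553 = 2559549)
1/(j + R) = 1/(2559549 + 946349) = 1/3505898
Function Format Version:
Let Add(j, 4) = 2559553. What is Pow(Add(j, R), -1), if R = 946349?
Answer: Rational(1, 3505898) ≈ 2.8523e-7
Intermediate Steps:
j = 2559549 (j = Add(-4, 2559553) = 2559549)
Pow(Add(j, R), -1) = Pow(Add(2559549, 946349), -1) = Pow(3505898, -1) = Rational(1, 3505898)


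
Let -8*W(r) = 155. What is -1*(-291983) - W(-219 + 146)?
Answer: 2336019/8 ≈ 2.9200e+5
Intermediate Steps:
W(r) = -155/8 (W(r) = -1/8*155 = -155/8)
-1*(-291983) - W(-219 + 146) = -1*(-291983) - 1*(-155/8) = 291983 + 155/8 = 2336019/8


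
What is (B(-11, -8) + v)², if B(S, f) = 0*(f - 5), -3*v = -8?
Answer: 64/9 ≈ 7.1111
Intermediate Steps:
v = 8/3 (v = -⅓*(-8) = 8/3 ≈ 2.6667)
B(S, f) = 0 (B(S, f) = 0*(-5 + f) = 0)
(B(-11, -8) + v)² = (0 + 8/3)² = (8/3)² = 64/9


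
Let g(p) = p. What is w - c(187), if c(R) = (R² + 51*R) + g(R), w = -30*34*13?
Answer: -57953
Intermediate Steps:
w = -13260 (w = -1020*13 = -13260)
c(R) = R² + 52*R (c(R) = (R² + 51*R) + R = R² + 52*R)
w - c(187) = -13260 - 187*(52 + 187) = -13260 - 187*239 = -13260 - 1*44693 = -13260 - 44693 = -57953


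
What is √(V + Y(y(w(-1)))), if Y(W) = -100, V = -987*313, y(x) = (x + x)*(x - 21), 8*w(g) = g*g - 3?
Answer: I*√309031 ≈ 555.91*I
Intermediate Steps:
w(g) = -3/8 + g²/8 (w(g) = (g*g - 3)/8 = (g² - 3)/8 = (-3 + g²)/8 = -3/8 + g²/8)
y(x) = 2*x*(-21 + x) (y(x) = (2*x)*(-21 + x) = 2*x*(-21 + x))
V = -308931
√(V + Y(y(w(-1)))) = √(-308931 - 100) = √(-309031) = I*√309031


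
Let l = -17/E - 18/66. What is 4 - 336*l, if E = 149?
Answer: 219580/1639 ≈ 133.97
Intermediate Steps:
l = -634/1639 (l = -17/149 - 18/66 = -17*1/149 - 18*1/66 = -17/149 - 3/11 = -634/1639 ≈ -0.38682)
4 - 336*l = 4 - 336*(-634/1639) = 4 + 213024/1639 = 219580/1639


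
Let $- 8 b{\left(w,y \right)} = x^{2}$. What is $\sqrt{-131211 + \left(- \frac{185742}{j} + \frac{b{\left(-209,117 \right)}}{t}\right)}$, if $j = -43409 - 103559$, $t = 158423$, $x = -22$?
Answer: $\frac{i \sqrt{4445576780124555321037333}}{5820777866} \approx 362.23 i$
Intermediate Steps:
$b{\left(w,y \right)} = - \frac{121}{2}$ ($b{\left(w,y \right)} = - \frac{\left(-22\right)^{2}}{8} = \left(- \frac{1}{8}\right) 484 = - \frac{121}{2}$)
$j = -146968$
$\sqrt{-131211 + \left(- \frac{185742}{j} + \frac{b{\left(-209,117 \right)}}{t}\right)} = \sqrt{-131211 - \left(- \frac{92871}{73484} + \frac{121}{316846}\right)} = \sqrt{-131211 - - \frac{14708456651}{11641555732}} = \sqrt{-131211 + \left(\frac{92871}{73484} - \frac{121}{316846}\right)} = \sqrt{-131211 + \frac{14708456651}{11641555732}} = \sqrt{- \frac{1527485460694801}{11641555732}} = \frac{i \sqrt{4445576780124555321037333}}{5820777866}$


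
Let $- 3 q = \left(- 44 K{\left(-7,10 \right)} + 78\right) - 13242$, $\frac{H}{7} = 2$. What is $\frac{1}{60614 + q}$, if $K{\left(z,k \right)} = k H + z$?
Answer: $\frac{3}{200858} \approx 1.4936 \cdot 10^{-5}$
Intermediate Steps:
$H = 14$ ($H = 7 \cdot 2 = 14$)
$K{\left(z,k \right)} = z + 14 k$ ($K{\left(z,k \right)} = k 14 + z = 14 k + z = z + 14 k$)
$q = \frac{19016}{3}$ ($q = - \frac{\left(- 44 \left(-7 + 14 \cdot 10\right) + 78\right) - 13242}{3} = - \frac{\left(- 44 \left(-7 + 140\right) + 78\right) - 13242}{3} = - \frac{\left(\left(-44\right) 133 + 78\right) - 13242}{3} = - \frac{\left(-5852 + 78\right) - 13242}{3} = - \frac{-5774 - 13242}{3} = \left(- \frac{1}{3}\right) \left(-19016\right) = \frac{19016}{3} \approx 6338.7$)
$\frac{1}{60614 + q} = \frac{1}{60614 + \frac{19016}{3}} = \frac{1}{\frac{200858}{3}} = \frac{3}{200858}$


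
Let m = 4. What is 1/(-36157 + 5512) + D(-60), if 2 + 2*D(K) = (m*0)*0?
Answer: -30646/30645 ≈ -1.0000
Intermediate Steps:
D(K) = -1 (D(K) = -1 + ((4*0)*0)/2 = -1 + (0*0)/2 = -1 + (½)*0 = -1 + 0 = -1)
1/(-36157 + 5512) + D(-60) = 1/(-36157 + 5512) - 1 = 1/(-30645) - 1 = -1/30645 - 1 = -30646/30645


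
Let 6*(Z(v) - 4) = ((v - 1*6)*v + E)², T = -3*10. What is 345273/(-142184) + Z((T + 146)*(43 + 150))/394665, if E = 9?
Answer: 17850448280829890433073/168345145080 ≈ 1.0603e+11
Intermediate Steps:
T = -30
Z(v) = 4 + (9 + v*(-6 + v))²/6 (Z(v) = 4 + ((v - 1*6)*v + 9)²/6 = 4 + ((v - 6)*v + 9)²/6 = 4 + ((-6 + v)*v + 9)²/6 = 4 + (v*(-6 + v) + 9)²/6 = 4 + (9 + v*(-6 + v))²/6)
345273/(-142184) + Z((T + 146)*(43 + 150))/394665 = 345273/(-142184) + (4 + (9 + ((-30 + 146)*(43 + 150))² - 6*(-30 + 146)*(43 + 150))²/6)/394665 = 345273*(-1/142184) + (4 + (9 + (116*193)² - 696*193)²/6)*(1/394665) = -345273/142184 + (4 + (9 + 22388² - 6*22388)²/6)*(1/394665) = -345273/142184 + (4 + (9 + 501222544 - 134328)²/6)*(1/394665) = -345273/142184 + (4 + (⅙)*501088225²)*(1/394665) = -345273/142184 + (4 + (⅙)*251089409233650625)*(1/394665) = -345273/142184 + (4 + 251089409233650625/6)*(1/394665) = -345273/142184 + (251089409233650649/6)*(1/394665) = -345273/142184 + 251089409233650649/2367990 = 17850448280829890433073/168345145080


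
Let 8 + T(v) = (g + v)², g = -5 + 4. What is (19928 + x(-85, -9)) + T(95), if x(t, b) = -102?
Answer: 28654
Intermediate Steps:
g = -1
T(v) = -8 + (-1 + v)²
(19928 + x(-85, -9)) + T(95) = (19928 - 102) + (-8 + (-1 + 95)²) = 19826 + (-8 + 94²) = 19826 + (-8 + 8836) = 19826 + 8828 = 28654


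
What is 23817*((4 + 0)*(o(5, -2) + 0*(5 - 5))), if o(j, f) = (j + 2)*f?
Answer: -1333752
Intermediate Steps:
o(j, f) = f*(2 + j) (o(j, f) = (2 + j)*f = f*(2 + j))
23817*((4 + 0)*(o(5, -2) + 0*(5 - 5))) = 23817*((4 + 0)*(-2*(2 + 5) + 0*(5 - 5))) = 23817*(4*(-2*7 + 0*0)) = 23817*(4*(-14 + 0)) = 23817*(4*(-14)) = 23817*(-56) = -1333752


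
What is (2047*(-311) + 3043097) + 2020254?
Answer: 4426734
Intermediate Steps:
(2047*(-311) + 3043097) + 2020254 = (-636617 + 3043097) + 2020254 = 2406480 + 2020254 = 4426734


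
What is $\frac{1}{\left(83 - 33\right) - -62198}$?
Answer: $\frac{1}{62248} \approx 1.6065 \cdot 10^{-5}$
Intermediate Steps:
$\frac{1}{\left(83 - 33\right) - -62198} = \frac{1}{50 + 62198} = \frac{1}{62248}$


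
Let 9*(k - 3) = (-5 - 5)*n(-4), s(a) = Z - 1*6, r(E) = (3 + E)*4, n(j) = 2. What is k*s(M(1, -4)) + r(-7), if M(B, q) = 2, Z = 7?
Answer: -137/9 ≈ -15.222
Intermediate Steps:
r(E) = 12 + 4*E
s(a) = 1 (s(a) = 7 - 1*6 = 7 - 6 = 1)
k = 7/9 (k = 3 + ((-5 - 5)*2)/9 = 3 + (-10*2)/9 = 3 + (⅑)*(-20) = 3 - 20/9 = 7/9 ≈ 0.77778)
k*s(M(1, -4)) + r(-7) = (7/9)*1 + (12 + 4*(-7)) = 7/9 + (12 - 28) = 7/9 - 16 = -137/9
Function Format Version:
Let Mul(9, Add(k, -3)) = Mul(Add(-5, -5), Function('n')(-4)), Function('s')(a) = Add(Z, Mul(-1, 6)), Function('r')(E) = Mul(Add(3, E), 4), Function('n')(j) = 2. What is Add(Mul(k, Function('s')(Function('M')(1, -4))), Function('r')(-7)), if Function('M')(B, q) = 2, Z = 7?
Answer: Rational(-137, 9) ≈ -15.222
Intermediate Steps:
Function('r')(E) = Add(12, Mul(4, E))
Function('s')(a) = 1 (Function('s')(a) = Add(7, Mul(-1, 6)) = Add(7, -6) = 1)
k = Rational(7, 9) (k = Add(3, Mul(Rational(1, 9), Mul(Add(-5, -5), 2))) = Add(3, Mul(Rational(1, 9), Mul(-10, 2))) = Add(3, Mul(Rational(1, 9), -20)) = Add(3, Rational(-20, 9)) = Rational(7, 9) ≈ 0.77778)
Add(Mul(k, Function('s')(Function('M')(1, -4))), Function('r')(-7)) = Add(Mul(Rational(7, 9), 1), Add(12, Mul(4, -7))) = Add(Rational(7, 9), Add(12, -28)) = Add(Rational(7, 9), -16) = Rational(-137, 9)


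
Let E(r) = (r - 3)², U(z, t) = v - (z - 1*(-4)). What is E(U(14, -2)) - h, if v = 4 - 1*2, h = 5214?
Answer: -4853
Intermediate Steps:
v = 2 (v = 4 - 2 = 2)
U(z, t) = -2 - z (U(z, t) = 2 - (z - 1*(-4)) = 2 - (z + 4) = 2 - (4 + z) = 2 + (-4 - z) = -2 - z)
E(r) = (-3 + r)²
E(U(14, -2)) - h = (-3 + (-2 - 1*14))² - 1*5214 = (-3 + (-2 - 14))² - 5214 = (-3 - 16)² - 5214 = (-19)² - 5214 = 361 - 5214 = -4853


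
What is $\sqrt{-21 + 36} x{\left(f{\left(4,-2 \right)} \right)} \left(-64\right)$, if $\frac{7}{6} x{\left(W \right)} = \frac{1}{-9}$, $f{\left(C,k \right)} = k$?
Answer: $\frac{128 \sqrt{15}}{21} \approx 23.607$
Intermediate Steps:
$x{\left(W \right)} = - \frac{2}{21}$ ($x{\left(W \right)} = \frac{6}{7 \left(-9\right)} = \frac{6}{7} \left(- \frac{1}{9}\right) = - \frac{2}{21}$)
$\sqrt{-21 + 36} x{\left(f{\left(4,-2 \right)} \right)} \left(-64\right) = \sqrt{-21 + 36} \left(- \frac{2}{21}\right) \left(-64\right) = \sqrt{15} \left(- \frac{2}{21}\right) \left(-64\right) = - \frac{2 \sqrt{15}}{21} \left(-64\right) = \frac{128 \sqrt{15}}{21}$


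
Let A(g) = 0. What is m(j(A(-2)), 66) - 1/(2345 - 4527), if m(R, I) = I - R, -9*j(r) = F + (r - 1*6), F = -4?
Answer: 1274297/19638 ≈ 64.889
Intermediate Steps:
j(r) = 10/9 - r/9 (j(r) = -(-4 + (r - 1*6))/9 = -(-4 + (r - 6))/9 = -(-4 + (-6 + r))/9 = -(-10 + r)/9 = 10/9 - r/9)
m(j(A(-2)), 66) - 1/(2345 - 4527) = (66 - (10/9 - ⅑*0)) - 1/(2345 - 4527) = (66 - (10/9 + 0)) - 1/(-2182) = (66 - 1*10/9) - 1*(-1/2182) = (66 - 10/9) + 1/2182 = 584/9 + 1/2182 = 1274297/19638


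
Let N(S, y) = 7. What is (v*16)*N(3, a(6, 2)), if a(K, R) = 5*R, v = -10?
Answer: -1120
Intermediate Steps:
(v*16)*N(3, a(6, 2)) = -10*16*7 = -160*7 = -1120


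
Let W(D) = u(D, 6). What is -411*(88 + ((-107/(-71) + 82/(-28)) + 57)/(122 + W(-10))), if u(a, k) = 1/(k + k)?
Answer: -5294067162/145621 ≈ -36355.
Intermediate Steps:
u(a, k) = 1/(2*k)
W(D) = 1/12 (W(D) = (½)/6 = (½)*(⅙) = 1/12)
-411*(88 + ((-107/(-71) + 82/(-28)) + 57)/(122 + W(-10))) = -411*(88 + ((-107/(-71) + 82/(-28)) + 57)/(122 + 1/12)) = -411*(88 + ((-107*(-1/71) + 82*(-1/28)) + 57)/(1465/12)) = -411*(88 + ((107/71 - 41/14) + 57)*(12/1465)) = -411*(88 + (-1413/994 + 57)*(12/1465)) = -411*(88 + (55245/994)*(12/1465)) = -411*(88 + 66294/145621) = -411*12880942/145621 = -5294067162/145621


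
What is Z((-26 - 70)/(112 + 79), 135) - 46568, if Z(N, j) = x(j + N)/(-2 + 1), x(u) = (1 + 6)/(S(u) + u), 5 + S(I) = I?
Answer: -2348099601/50423 ≈ -46568.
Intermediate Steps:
S(I) = -5 + I
x(u) = 7/(-5 + 2*u) (x(u) = (1 + 6)/((-5 + u) + u) = 7/(-5 + 2*u))
Z(N, j) = -7/(-5 + 2*N + 2*j) (Z(N, j) = (7/(-5 + 2*(j + N)))/(-2 + 1) = (7/(-5 + 2*(N + j)))/(-1) = (7/(-5 + (2*N + 2*j)))*(-1) = (7/(-5 + 2*N + 2*j))*(-1) = -7/(-5 + 2*N + 2*j))
Z((-26 - 70)/(112 + 79), 135) - 46568 = -7/(-5 + 2*((-26 - 70)/(112 + 79)) + 2*135) - 46568 = -7/(-5 + 2*(-96/191) + 270) - 46568 = -7/(-5 - 192/191 + 270) - 46568 = -7/50423/191 - 46568 = -7*191/50423 - 46568 = -1337/50423 - 46568 = -2348099601/50423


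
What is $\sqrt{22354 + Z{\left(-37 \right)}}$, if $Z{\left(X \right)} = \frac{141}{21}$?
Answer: $\frac{5 \sqrt{43827}}{7} \approx 149.53$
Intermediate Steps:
$Z{\left(X \right)} = \frac{47}{7}$ ($Z{\left(X \right)} = 141 \cdot \frac{1}{21} = \frac{47}{7}$)
$\sqrt{22354 + Z{\left(-37 \right)}} = \sqrt{22354 + \frac{47}{7}} = \sqrt{\frac{156525}{7}} = \frac{5 \sqrt{43827}}{7}$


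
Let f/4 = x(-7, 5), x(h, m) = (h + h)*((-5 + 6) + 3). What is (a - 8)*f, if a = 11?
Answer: -672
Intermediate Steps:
x(h, m) = 8*h (x(h, m) = (2*h)*(1 + 3) = (2*h)*4 = 8*h)
f = -224 (f = 4*(8*(-7)) = 4*(-56) = -224)
(a - 8)*f = (11 - 8)*(-224) = 3*(-224) = -672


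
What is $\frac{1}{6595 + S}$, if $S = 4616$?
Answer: $\frac{1}{11211} \approx 8.9198 \cdot 10^{-5}$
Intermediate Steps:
$\frac{1}{6595 + S} = \frac{1}{6595 + 4616} = \frac{1}{11211}$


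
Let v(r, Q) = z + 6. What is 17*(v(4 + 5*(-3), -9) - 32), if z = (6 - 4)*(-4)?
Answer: -578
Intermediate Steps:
z = -8 (z = 2*(-4) = -8)
v(r, Q) = -2 (v(r, Q) = -8 + 6 = -2)
17*(v(4 + 5*(-3), -9) - 32) = 17*(-2 - 32) = 17*(-34) = -578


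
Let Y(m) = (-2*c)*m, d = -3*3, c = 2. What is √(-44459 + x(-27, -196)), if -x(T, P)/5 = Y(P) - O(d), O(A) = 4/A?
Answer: I*√435431/3 ≈ 219.96*I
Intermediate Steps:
d = -9
Y(m) = -4*m (Y(m) = (-2*2)*m = -4*m)
x(T, P) = -20/9 + 20*P (x(T, P) = -5*(-4*P - 4/(-9)) = -5*(-4*P - 4*(-1)/9) = -5*(-4*P - 1*(-4/9)) = -5*(-4*P + 4/9) = -5*(4/9 - 4*P) = -20/9 + 20*P)
√(-44459 + x(-27, -196)) = √(-44459 + (-20/9 + 20*(-196))) = √(-44459 + (-20/9 - 3920)) = √(-44459 - 35300/9) = √(-435431/9) = I*√435431/3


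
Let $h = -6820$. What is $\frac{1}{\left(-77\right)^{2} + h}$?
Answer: $- \frac{1}{891} \approx -0.0011223$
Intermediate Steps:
$\frac{1}{\left(-77\right)^{2} + h} = \frac{1}{\left(-77\right)^{2} - 6820} = \frac{1}{5929 - 6820} = \frac{1}{-891} = - \frac{1}{891}$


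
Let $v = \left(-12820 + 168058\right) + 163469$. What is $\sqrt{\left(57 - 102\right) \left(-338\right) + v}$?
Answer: $\sqrt{333917} \approx 577.86$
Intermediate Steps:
$v = 318707$ ($v = 155238 + 163469 = 318707$)
$\sqrt{\left(57 - 102\right) \left(-338\right) + v} = \sqrt{\left(57 - 102\right) \left(-338\right) + 318707} = \sqrt{\left(-45\right) \left(-338\right) + 318707} = \sqrt{15210 + 318707} = \sqrt{333917}$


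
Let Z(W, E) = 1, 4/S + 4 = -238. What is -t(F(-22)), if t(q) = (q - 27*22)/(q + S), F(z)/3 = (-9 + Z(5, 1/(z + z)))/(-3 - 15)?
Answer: 107569/239 ≈ 450.08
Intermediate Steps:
S = -2/121 (S = 4/(-4 - 238) = 4/(-242) = 4*(-1/242) = -2/121 ≈ -0.016529)
F(z) = 4/3 (F(z) = 3*((-9 + 1)/(-3 - 15)) = 3*(-8/(-18)) = 3*(-8*(-1/18)) = 3*(4/9) = 4/3)
t(q) = (-594 + q)/(-2/121 + q) (t(q) = (q - 27*22)/(q - 2/121) = (q - 594)/(-2/121 + q) = (-594 + q)/(-2/121 + q))
-t(F(-22)) = -121*(-594 + 4/3)/(-2 + 121*(4/3)) = -121*(-1778)/((-2 + 484/3)*3) = -121*(-1778)/(478/3*3) = -121*3*(-1778)/(478*3) = -1*(-107569/239) = 107569/239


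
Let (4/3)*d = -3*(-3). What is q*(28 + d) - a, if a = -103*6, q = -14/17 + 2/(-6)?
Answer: 117871/204 ≈ 577.80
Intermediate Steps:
d = 27/4 (d = 3*(-3*(-3))/4 = (¾)*9 = 27/4 ≈ 6.7500)
q = -59/51 (q = -14*1/17 + 2*(-⅙) = -14/17 - ⅓ = -59/51 ≈ -1.1569)
a = -618
q*(28 + d) - a = -59*(28 + 27/4)/51 - 1*(-618) = -59/51*139/4 + 618 = -8201/204 + 618 = 117871/204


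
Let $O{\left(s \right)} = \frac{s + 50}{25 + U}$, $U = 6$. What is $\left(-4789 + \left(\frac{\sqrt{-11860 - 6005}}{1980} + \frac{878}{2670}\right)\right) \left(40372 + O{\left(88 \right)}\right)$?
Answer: $- \frac{1600354220584}{8277} + \frac{125167 i \sqrt{1985}}{2046} \approx -1.9335 \cdot 10^{8} + 2725.6 i$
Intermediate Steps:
$O{\left(s \right)} = \frac{50}{31} + \frac{s}{31}$ ($O{\left(s \right)} = \frac{s + 50}{25 + 6} = \frac{50 + s}{31} = \left(50 + s\right) \frac{1}{31} = \frac{50}{31} + \frac{s}{31}$)
$\left(-4789 + \left(\frac{\sqrt{-11860 - 6005}}{1980} + \frac{878}{2670}\right)\right) \left(40372 + O{\left(88 \right)}\right) = \left(-4789 + \left(\frac{\sqrt{-11860 - 6005}}{1980} + \frac{878}{2670}\right)\right) \left(40372 + \left(\frac{50}{31} + \frac{1}{31} \cdot 88\right)\right) = \left(-4789 + \left(\sqrt{-17865} \cdot \frac{1}{1980} + 878 \cdot \frac{1}{2670}\right)\right) \left(40372 + \left(\frac{50}{31} + \frac{88}{31}\right)\right) = \left(-4789 + \left(3 i \sqrt{1985} \cdot \frac{1}{1980} + \frac{439}{1335}\right)\right) \left(40372 + \frac{138}{31}\right) = \left(-4789 + \left(\frac{i \sqrt{1985}}{660} + \frac{439}{1335}\right)\right) \frac{1251670}{31} = \left(-4789 + \left(\frac{439}{1335} + \frac{i \sqrt{1985}}{660}\right)\right) \frac{1251670}{31} = \left(- \frac{6392876}{1335} + \frac{i \sqrt{1985}}{660}\right) \frac{1251670}{31} = - \frac{1600354220584}{8277} + \frac{125167 i \sqrt{1985}}{2046}$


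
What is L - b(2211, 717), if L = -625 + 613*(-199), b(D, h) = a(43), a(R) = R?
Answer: -122655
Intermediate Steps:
b(D, h) = 43
L = -122612 (L = -625 - 121987 = -122612)
L - b(2211, 717) = -122612 - 1*43 = -122612 - 43 = -122655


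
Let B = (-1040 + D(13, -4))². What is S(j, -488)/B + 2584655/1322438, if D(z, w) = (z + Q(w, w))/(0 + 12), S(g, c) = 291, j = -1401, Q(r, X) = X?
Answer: 44670673112423/22852586902262 ≈ 1.9547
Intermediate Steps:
D(z, w) = w/12 + z/12 (D(z, w) = (z + w)/(0 + 12) = (w + z)/12 = (w + z)*(1/12) = w/12 + z/12)
B = 17280649/16 (B = (-1040 + ((1/12)*(-4) + (1/12)*13))² = (-1040 + (-⅓ + 13/12))² = (-1040 + ¾)² = (-4157/4)² = 17280649/16 ≈ 1.0800e+6)
S(j, -488)/B + 2584655/1322438 = 291/(17280649/16) + 2584655/1322438 = 291*(16/17280649) + 2584655*(1/1322438) = 4656/17280649 + 2584655/1322438 = 44670673112423/22852586902262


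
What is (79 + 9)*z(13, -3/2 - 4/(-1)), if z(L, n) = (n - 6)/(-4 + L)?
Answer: -308/9 ≈ -34.222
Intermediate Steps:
z(L, n) = (-6 + n)/(-4 + L)
(79 + 9)*z(13, -3/2 - 4/(-1)) = (79 + 9)*((-6 + (-3/2 - 4/(-1)))/(-4 + 13)) = 88*((-6 + (-3*½ - 4*(-1)))/9) = 88*((-6 + (-3/2 + 4))/9) = 88*((-6 + 5/2)/9) = 88*((⅑)*(-7/2)) = 88*(-7/18) = -308/9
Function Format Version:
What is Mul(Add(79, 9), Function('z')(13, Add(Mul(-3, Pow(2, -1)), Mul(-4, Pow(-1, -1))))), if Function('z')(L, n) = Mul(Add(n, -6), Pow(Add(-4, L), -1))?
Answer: Rational(-308, 9) ≈ -34.222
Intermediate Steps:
Function('z')(L, n) = Mul(Pow(Add(-4, L), -1), Add(-6, n)) (Function('z')(L, n) = Mul(Add(-6, n), Pow(Add(-4, L), -1)) = Mul(Pow(Add(-4, L), -1), Add(-6, n)))
Mul(Add(79, 9), Function('z')(13, Add(Mul(-3, Pow(2, -1)), Mul(-4, Pow(-1, -1))))) = Mul(Add(79, 9), Mul(Pow(Add(-4, 13), -1), Add(-6, Add(Mul(-3, Pow(2, -1)), Mul(-4, Pow(-1, -1)))))) = Mul(88, Mul(Pow(9, -1), Add(-6, Add(Mul(-3, Rational(1, 2)), Mul(-4, -1))))) = Mul(88, Mul(Rational(1, 9), Add(-6, Add(Rational(-3, 2), 4)))) = Mul(88, Mul(Rational(1, 9), Add(-6, Rational(5, 2)))) = Mul(88, Mul(Rational(1, 9), Rational(-7, 2))) = Mul(88, Rational(-7, 18)) = Rational(-308, 9)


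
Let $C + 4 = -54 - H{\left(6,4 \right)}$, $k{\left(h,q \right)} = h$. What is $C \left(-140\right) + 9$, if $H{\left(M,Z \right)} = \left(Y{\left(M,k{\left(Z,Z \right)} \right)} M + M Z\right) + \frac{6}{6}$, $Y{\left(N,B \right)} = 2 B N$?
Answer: $51949$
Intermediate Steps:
$Y{\left(N,B \right)} = 2 B N$
$H{\left(M,Z \right)} = 1 + M Z + 2 Z M^{2}$ ($H{\left(M,Z \right)} = \left(2 Z M M + M Z\right) + \frac{6}{6} = \left(2 M Z M + M Z\right) + 6 \cdot \frac{1}{6} = \left(2 Z M^{2} + M Z\right) + 1 = \left(M Z + 2 Z M^{2}\right) + 1 = 1 + M Z + 2 Z M^{2}$)
$C = -371$ ($C = -4 - \left(55 + 24 + 2 \cdot 4 \cdot 6^{2}\right) = -4 - \left(79 + 2 \cdot 4 \cdot 36\right) = -4 - 367 = -371$)
$C \left(-140\right) + 9 = \left(-371\right) \left(-140\right) + 9 = 51940 + 9 = 51949$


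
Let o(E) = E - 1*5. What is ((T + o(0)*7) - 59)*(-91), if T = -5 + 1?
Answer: 8918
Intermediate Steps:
o(E) = -5 + E (o(E) = E - 5 = -5 + E)
T = -4
((T + o(0)*7) - 59)*(-91) = ((-4 + (-5 + 0)*7) - 59)*(-91) = ((-4 - 5*7) - 59)*(-91) = ((-4 - 35) - 59)*(-91) = (-39 - 59)*(-91) = -98*(-91) = 8918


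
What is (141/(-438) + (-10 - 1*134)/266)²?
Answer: 280998169/377058724 ≈ 0.74524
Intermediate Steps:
(141/(-438) + (-10 - 1*134)/266)² = (141*(-1/438) + (-10 - 134)*(1/266))² = (-47/146 - 144*1/266)² = (-47/146 - 72/133)² = (-16763/19418)² = 280998169/377058724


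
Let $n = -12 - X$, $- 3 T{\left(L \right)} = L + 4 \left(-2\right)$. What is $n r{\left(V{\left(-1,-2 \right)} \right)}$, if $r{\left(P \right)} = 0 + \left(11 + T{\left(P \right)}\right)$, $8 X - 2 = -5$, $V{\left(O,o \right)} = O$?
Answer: $- \frac{651}{4} \approx -162.75$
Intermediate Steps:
$T{\left(L \right)} = \frac{8}{3} - \frac{L}{3}$ ($T{\left(L \right)} = - \frac{L + 4 \left(-2\right)}{3} = - \frac{L - 8}{3} = - \frac{-8 + L}{3} = \frac{8}{3} - \frac{L}{3}$)
$X = - \frac{3}{8}$ ($X = \frac{1}{4} + \frac{1}{8} \left(-5\right) = \frac{1}{4} - \frac{5}{8} = - \frac{3}{8} \approx -0.375$)
$n = - \frac{93}{8}$ ($n = -12 - - \frac{3}{8} = -12 + \frac{3}{8} = - \frac{93}{8} \approx -11.625$)
$r{\left(P \right)} = \frac{41}{3} - \frac{P}{3}$ ($r{\left(P \right)} = 0 + \left(11 - \left(- \frac{8}{3} + \frac{P}{3}\right)\right) = 0 - \left(- \frac{41}{3} + \frac{P}{3}\right) = \frac{41}{3} - \frac{P}{3}$)
$n r{\left(V{\left(-1,-2 \right)} \right)} = - \frac{93 \left(\frac{41}{3} - - \frac{1}{3}\right)}{8} = - \frac{93 \left(\frac{41}{3} + \frac{1}{3}\right)}{8} = \left(- \frac{93}{8}\right) 14 = - \frac{651}{4}$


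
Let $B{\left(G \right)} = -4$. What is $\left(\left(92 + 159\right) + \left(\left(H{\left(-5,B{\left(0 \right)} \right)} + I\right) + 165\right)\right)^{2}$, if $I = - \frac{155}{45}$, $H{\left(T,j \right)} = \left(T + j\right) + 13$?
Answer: $\frac{14055001}{81} \approx 1.7352 \cdot 10^{5}$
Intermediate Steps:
$H{\left(T,j \right)} = 13 + T + j$
$I = - \frac{31}{9}$ ($I = \left(-155\right) \frac{1}{45} = - \frac{31}{9} \approx -3.4444$)
$\left(\left(92 + 159\right) + \left(\left(H{\left(-5,B{\left(0 \right)} \right)} + I\right) + 165\right)\right)^{2} = \left(\left(92 + 159\right) + \left(\left(\left(13 - 5 - 4\right) - \frac{31}{9}\right) + 165\right)\right)^{2} = \left(251 + \left(\left(4 - \frac{31}{9}\right) + 165\right)\right)^{2} = \left(251 + \left(\frac{5}{9} + 165\right)\right)^{2} = \left(251 + \frac{1490}{9}\right)^{2} = \left(\frac{3749}{9}\right)^{2} = \frac{14055001}{81}$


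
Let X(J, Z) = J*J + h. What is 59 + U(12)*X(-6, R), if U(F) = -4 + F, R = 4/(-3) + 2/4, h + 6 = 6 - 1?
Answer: 339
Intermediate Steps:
h = -1 (h = -6 + (6 - 1) = -6 + 5 = -1)
R = -⅚ (R = 4*(-⅓) + 2*(¼) = -4/3 + ½ = -⅚ ≈ -0.83333)
X(J, Z) = -1 + J² (X(J, Z) = J*J - 1 = J² - 1 = -1 + J²)
59 + U(12)*X(-6, R) = 59 + (-4 + 12)*(-1 + (-6)²) = 59 + 8*(-1 + 36) = 59 + 8*35 = 59 + 280 = 339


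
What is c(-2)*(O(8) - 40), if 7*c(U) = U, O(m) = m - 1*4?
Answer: 72/7 ≈ 10.286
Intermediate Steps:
O(m) = -4 + m (O(m) = m - 4 = -4 + m)
c(U) = U/7
c(-2)*(O(8) - 40) = ((⅐)*(-2))*((-4 + 8) - 40) = -2*(4 - 40)/7 = -2/7*(-36) = 72/7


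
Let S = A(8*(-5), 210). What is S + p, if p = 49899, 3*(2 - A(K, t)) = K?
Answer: 149743/3 ≈ 49914.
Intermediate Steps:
A(K, t) = 2 - K/3
S = 46/3 (S = 2 - 8*(-5)/3 = 2 - ⅓*(-40) = 2 + 40/3 = 46/3 ≈ 15.333)
S + p = 46/3 + 49899 = 149743/3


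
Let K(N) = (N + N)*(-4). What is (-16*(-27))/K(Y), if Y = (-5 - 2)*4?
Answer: 27/14 ≈ 1.9286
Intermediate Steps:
Y = -28 (Y = -7*4 = -28)
K(N) = -8*N (K(N) = (2*N)*(-4) = -8*N)
(-16*(-27))/K(Y) = (-16*(-27))/((-8*(-28))) = 432/224 = 432*(1/224) = 27/14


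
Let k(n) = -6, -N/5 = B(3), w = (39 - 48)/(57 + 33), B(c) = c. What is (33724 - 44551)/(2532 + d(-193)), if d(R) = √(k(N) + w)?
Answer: -274139640/64110301 + 10827*I*√610/64110301 ≈ -4.2761 + 0.0041711*I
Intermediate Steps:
w = -⅒ (w = -9/90 = -9*1/90 = -⅒ ≈ -0.10000)
N = -15 (N = -5*3 = -15)
d(R) = I*√610/10 (d(R) = √(-6 - ⅒) = √(-61/10) = I*√610/10)
(33724 - 44551)/(2532 + d(-193)) = (33724 - 44551)/(2532 + I*√610/10) = -10827/(2532 + I*√610/10)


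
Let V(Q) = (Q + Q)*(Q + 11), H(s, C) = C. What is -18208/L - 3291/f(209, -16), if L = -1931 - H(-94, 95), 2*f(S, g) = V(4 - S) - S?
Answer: 715561858/80362303 ≈ 8.9042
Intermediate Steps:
V(Q) = 2*Q*(11 + Q) (V(Q) = (2*Q)*(11 + Q) = 2*Q*(11 + Q))
f(S, g) = -S/2 + (4 - S)*(15 - S) (f(S, g) = (2*(4 - S)*(11 + (4 - S)) - S)/2 = (2*(4 - S)*(15 - S) - S)/2 = (-S + 2*(4 - S)*(15 - S))/2 = -S/2 + (4 - S)*(15 - S))
L = -2026 (L = -1931 - 1*95 = -1931 - 95 = -2026)
-18208/L - 3291/f(209, -16) = -18208/(-2026) - 3291/(60 + 209**2 - 39/2*209) = -18208*(-1/2026) - 3291/(60 + 43681 - 8151/2) = 9104/1013 - 3291/79331/2 = 9104/1013 - 3291*2/79331 = 9104/1013 - 6582/79331 = 715561858/80362303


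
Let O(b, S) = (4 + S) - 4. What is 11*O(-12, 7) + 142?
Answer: 219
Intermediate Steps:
O(b, S) = S
11*O(-12, 7) + 142 = 11*7 + 142 = 77 + 142 = 219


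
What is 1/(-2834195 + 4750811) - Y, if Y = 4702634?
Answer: -9013143566543/1916616 ≈ -4.7026e+6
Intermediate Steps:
1/(-2834195 + 4750811) - Y = 1/(-2834195 + 4750811) - 1*4702634 = 1/1916616 - 4702634 = -9013143566543/1916616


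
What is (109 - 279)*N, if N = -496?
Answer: 84320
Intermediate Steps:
(109 - 279)*N = (109 - 279)*(-496) = -170*(-496) = 84320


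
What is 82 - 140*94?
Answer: -13078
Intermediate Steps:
82 - 140*94 = 82 - 13160 = -13078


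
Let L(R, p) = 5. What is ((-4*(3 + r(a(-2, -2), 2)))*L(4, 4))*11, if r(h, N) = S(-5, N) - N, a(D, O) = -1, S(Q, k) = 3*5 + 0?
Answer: -3520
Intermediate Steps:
S(Q, k) = 15 (S(Q, k) = 15 + 0 = 15)
r(h, N) = 15 - N
((-4*(3 + r(a(-2, -2), 2)))*L(4, 4))*11 = (-4*(3 + (15 - 1*2))*5)*11 = (-4*(3 + (15 - 2))*5)*11 = (-4*(3 + 13)*5)*11 = (-4*16*5)*11 = -64*5*11 = -320*11 = -3520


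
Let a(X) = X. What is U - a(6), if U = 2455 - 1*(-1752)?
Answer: 4201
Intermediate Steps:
U = 4207 (U = 2455 + 1752 = 4207)
U - a(6) = 4207 - 1*6 = 4207 - 6 = 4201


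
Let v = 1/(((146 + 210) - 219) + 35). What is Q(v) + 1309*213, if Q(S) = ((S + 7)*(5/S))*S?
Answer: 47962549/172 ≈ 2.7885e+5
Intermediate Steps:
v = 1/172 (v = 1/((356 - 219) + 35) = 1/(137 + 35) = 1/172 ≈ 0.0058140)
Q(S) = 35 + 5*S (Q(S) = ((7 + S)*(5/S))*S = (5*(7 + S)/S)*S = 35 + 5*S)
Q(v) + 1309*213 = (35 + 5*(1/172)) + 1309*213 = (35 + 5/172) + 278817 = 6025/172 + 278817 = 47962549/172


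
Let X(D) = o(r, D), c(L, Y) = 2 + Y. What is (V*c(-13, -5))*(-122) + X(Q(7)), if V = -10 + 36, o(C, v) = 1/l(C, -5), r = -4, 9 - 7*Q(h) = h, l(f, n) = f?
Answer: 38063/4 ≈ 9515.8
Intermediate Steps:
Q(h) = 9/7 - h/7
o(C, v) = 1/C
V = 26
X(D) = -¼ (X(D) = 1/(-4) = -¼)
(V*c(-13, -5))*(-122) + X(Q(7)) = (26*(2 - 5))*(-122) - ¼ = (26*(-3))*(-122) - ¼ = -78*(-122) - ¼ = 9516 - ¼ = 38063/4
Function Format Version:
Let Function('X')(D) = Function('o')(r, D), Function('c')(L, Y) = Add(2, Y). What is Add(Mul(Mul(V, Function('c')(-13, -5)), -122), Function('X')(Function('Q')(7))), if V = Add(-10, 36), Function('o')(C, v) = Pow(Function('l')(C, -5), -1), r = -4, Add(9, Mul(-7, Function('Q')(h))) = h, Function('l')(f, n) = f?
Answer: Rational(38063, 4) ≈ 9515.8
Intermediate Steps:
Function('Q')(h) = Add(Rational(9, 7), Mul(Rational(-1, 7), h))
Function('o')(C, v) = Pow(C, -1)
V = 26
Function('X')(D) = Rational(-1, 4) (Function('X')(D) = Pow(-4, -1) = Rational(-1, 4))
Add(Mul(Mul(V, Function('c')(-13, -5)), -122), Function('X')(Function('Q')(7))) = Add(Mul(Mul(26, Add(2, -5)), -122), Rational(-1, 4)) = Add(Mul(Mul(26, -3), -122), Rational(-1, 4)) = Add(Mul(-78, -122), Rational(-1, 4)) = Add(9516, Rational(-1, 4)) = Rational(38063, 4)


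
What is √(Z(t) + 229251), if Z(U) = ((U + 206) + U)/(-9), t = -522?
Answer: √2064097/3 ≈ 478.90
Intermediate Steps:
Z(U) = -206/9 - 2*U/9 (Z(U) = ((206 + U) + U)*(-⅑) = (206 + 2*U)*(-⅑) = -206/9 - 2*U/9)
√(Z(t) + 229251) = √((-206/9 - 2/9*(-522)) + 229251) = √((-206/9 + 116) + 229251) = √(838/9 + 229251) = √(2064097/9) = √2064097/3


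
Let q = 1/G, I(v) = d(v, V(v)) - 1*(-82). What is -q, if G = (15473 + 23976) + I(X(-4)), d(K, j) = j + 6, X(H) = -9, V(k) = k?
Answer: -1/39528 ≈ -2.5299e-5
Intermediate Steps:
d(K, j) = 6 + j
I(v) = 88 + v (I(v) = (6 + v) - 1*(-82) = (6 + v) + 82 = 88 + v)
G = 39528 (G = (15473 + 23976) + (88 - 9) = 39449 + 79 = 39528)
q = 1/39528 ≈ 2.5299e-5
-q = -1*1/39528 = -1/39528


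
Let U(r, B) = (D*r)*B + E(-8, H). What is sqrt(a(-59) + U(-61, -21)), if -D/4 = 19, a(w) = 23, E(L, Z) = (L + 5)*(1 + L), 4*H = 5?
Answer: 4*I*sqrt(6082) ≈ 311.95*I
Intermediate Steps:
H = 5/4 (H = (1/4)*5 = 5/4 ≈ 1.2500)
E(L, Z) = (1 + L)*(5 + L) (E(L, Z) = (5 + L)*(1 + L) = (1 + L)*(5 + L))
D = -76 (D = -4*19 = -76)
U(r, B) = 21 - 76*B*r (U(r, B) = (-76*r)*B + (5 + (-8)**2 + 6*(-8)) = -76*B*r + (5 + 64 - 48) = -76*B*r + 21 = 21 - 76*B*r)
sqrt(a(-59) + U(-61, -21)) = sqrt(23 + (21 - 76*(-21)*(-61))) = sqrt(23 + (21 - 97356)) = sqrt(23 - 97335) = sqrt(-97312) = 4*I*sqrt(6082)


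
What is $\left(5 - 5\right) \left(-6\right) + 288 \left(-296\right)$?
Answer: $-85248$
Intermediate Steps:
$\left(5 - 5\right) \left(-6\right) + 288 \left(-296\right) = 0 \left(-6\right) - 85248 = 0 - 85248 = -85248$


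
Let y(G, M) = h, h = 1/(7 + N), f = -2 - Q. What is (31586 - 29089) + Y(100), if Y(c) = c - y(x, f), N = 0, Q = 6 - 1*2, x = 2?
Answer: 18178/7 ≈ 2596.9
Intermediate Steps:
Q = 4 (Q = 6 - 2 = 4)
f = -6 (f = -2 - 1*4 = -2 - 4 = -6)
h = 1/7 (h = 1/(7 + 0) = 1/7 ≈ 0.14286)
y(G, M) = 1/7
Y(c) = -1/7 + c (Y(c) = c - 1*1/7 = c - 1/7 = -1/7 + c)
(31586 - 29089) + Y(100) = (31586 - 29089) + (-1/7 + 100) = 2497 + 699/7 = 18178/7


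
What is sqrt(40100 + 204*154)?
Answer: 2*sqrt(17879) ≈ 267.42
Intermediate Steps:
sqrt(40100 + 204*154) = sqrt(40100 + 31416) = sqrt(71516) = 2*sqrt(17879)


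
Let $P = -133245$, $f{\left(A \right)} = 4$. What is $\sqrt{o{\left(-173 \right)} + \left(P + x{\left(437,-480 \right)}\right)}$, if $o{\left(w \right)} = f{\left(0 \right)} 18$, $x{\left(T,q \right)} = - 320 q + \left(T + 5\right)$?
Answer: $\sqrt{20869} \approx 144.46$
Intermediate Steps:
$x{\left(T,q \right)} = 5 + T - 320 q$ ($x{\left(T,q \right)} = - 320 q + \left(5 + T\right) = 5 + T - 320 q$)
$o{\left(w \right)} = 72$ ($o{\left(w \right)} = 4 \cdot 18 = 72$)
$\sqrt{o{\left(-173 \right)} + \left(P + x{\left(437,-480 \right)}\right)} = \sqrt{72 + \left(-133245 + \left(5 + 437 - -153600\right)\right)} = \sqrt{72 + \left(-133245 + \left(5 + 437 + 153600\right)\right)} = \sqrt{72 + \left(-133245 + 154042\right)} = \sqrt{72 + 20797} = \sqrt{20869}$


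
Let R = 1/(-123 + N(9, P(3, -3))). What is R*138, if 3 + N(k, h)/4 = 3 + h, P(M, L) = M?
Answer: -46/37 ≈ -1.2432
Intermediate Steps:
N(k, h) = 4*h (N(k, h) = -12 + 4*(3 + h) = -12 + (12 + 4*h) = 4*h)
R = -1/111 (R = 1/(-123 + 4*3) = 1/(-123 + 12) = 1/(-111) = -1/111 ≈ -0.0090090)
R*138 = -1/111*138 = -46/37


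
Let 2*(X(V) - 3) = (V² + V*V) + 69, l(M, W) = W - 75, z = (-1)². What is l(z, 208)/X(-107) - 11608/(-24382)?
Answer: 136578098/280063843 ≈ 0.48767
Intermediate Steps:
z = 1
l(M, W) = -75 + W
X(V) = 75/2 + V² (X(V) = 3 + ((V² + V*V) + 69)/2 = 3 + ((V² + V²) + 69)/2 = 3 + (2*V² + 69)/2 = 3 + (69 + 2*V²)/2 = 3 + (69/2 + V²) = 75/2 + V²)
l(z, 208)/X(-107) - 11608/(-24382) = (-75 + 208)/(75/2 + (-107)²) - 11608/(-24382) = 133/(75/2 + 11449) - 11608*(-1/24382) = 133/(22973/2) + 5804/12191 = 133*(2/22973) + 5804/12191 = 266/22973 + 5804/12191 = 136578098/280063843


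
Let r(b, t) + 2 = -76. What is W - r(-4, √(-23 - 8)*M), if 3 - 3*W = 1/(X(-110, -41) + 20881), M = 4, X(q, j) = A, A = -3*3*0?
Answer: 4948796/62643 ≈ 79.000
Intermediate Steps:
A = 0 (A = -9*0 = 0)
X(q, j) = 0
r(b, t) = -78 (r(b, t) = -2 - 76 = -78)
W = 62642/62643 (W = 1 - 1/(3*(0 + 20881)) = 1 - ⅓/20881 = 1 - ⅓*1/20881 = 1 - 1/62643 = 62642/62643 ≈ 0.99998)
W - r(-4, √(-23 - 8)*M) = 62642/62643 - 1*(-78) = 62642/62643 + 78 = 4948796/62643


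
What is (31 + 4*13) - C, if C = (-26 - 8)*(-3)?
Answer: -19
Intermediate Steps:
C = 102 (C = -34*(-3) = 102)
(31 + 4*13) - C = (31 + 4*13) - 1*102 = (31 + 52) - 102 = 83 - 102 = -19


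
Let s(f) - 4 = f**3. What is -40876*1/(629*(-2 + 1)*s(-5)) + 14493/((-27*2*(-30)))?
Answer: 31419049/3736260 ≈ 8.4092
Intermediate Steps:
s(f) = 4 + f**3
-40876*1/(629*(-2 + 1)*s(-5)) + 14493/((-27*2*(-30))) = -40876*1/(629*(-2 + 1)*(4 + (-5)**3)) + 14493/((-27*2*(-30))) = -40876*(-1/(629*(4 - 125))) + 14493/((-54*(-30))) = -40876/(629*(-1*(-121))) + 14493/1620 = -40876/(629*121) + 14493*(1/1620) = -40876/76109 + 4831/540 = -40876*1/76109 + 4831/540 = -3716/6919 + 4831/540 = 31419049/3736260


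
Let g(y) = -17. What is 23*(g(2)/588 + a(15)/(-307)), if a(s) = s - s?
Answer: -391/588 ≈ -0.66497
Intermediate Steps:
a(s) = 0
23*(g(2)/588 + a(15)/(-307)) = 23*(-17/588 + 0/(-307)) = 23*(-17*1/588 + 0*(-1/307)) = 23*(-17/588 + 0) = 23*(-17/588) = -391/588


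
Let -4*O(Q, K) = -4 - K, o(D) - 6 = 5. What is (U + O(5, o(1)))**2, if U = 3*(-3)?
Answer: 441/16 ≈ 27.563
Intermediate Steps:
o(D) = 11 (o(D) = 6 + 5 = 11)
U = -9
O(Q, K) = 1 + K/4 (O(Q, K) = -(-4 - K)/4 = 1 + K/4)
(U + O(5, o(1)))**2 = (-9 + (1 + (1/4)*11))**2 = (-9 + (1 + 11/4))**2 = (-9 + 15/4)**2 = (-21/4)**2 = 441/16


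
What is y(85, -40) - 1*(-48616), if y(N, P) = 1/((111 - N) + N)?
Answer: 5396377/111 ≈ 48616.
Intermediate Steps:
y(N, P) = 1/111
y(85, -40) - 1*(-48616) = 1/111 - 1*(-48616) = 1/111 + 48616 = 5396377/111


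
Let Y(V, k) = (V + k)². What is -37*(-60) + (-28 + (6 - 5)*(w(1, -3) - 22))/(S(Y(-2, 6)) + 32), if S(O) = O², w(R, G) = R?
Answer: 639311/288 ≈ 2219.8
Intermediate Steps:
-37*(-60) + (-28 + (6 - 5)*(w(1, -3) - 22))/(S(Y(-2, 6)) + 32) = -37*(-60) + (-28 + (6 - 5)*(1 - 22))/(((-2 + 6)²)² + 32) = 2220 + (-28 + 1*(-21))/((4²)² + 32) = 2220 + (-28 - 21)/(16² + 32) = 2220 - 49/(256 + 32) = 2220 - 49/288 = 639311/288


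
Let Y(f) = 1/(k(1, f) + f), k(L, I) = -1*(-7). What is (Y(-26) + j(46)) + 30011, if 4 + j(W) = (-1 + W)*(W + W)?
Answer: 648792/19 ≈ 34147.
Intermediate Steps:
k(L, I) = 7
j(W) = -4 + 2*W*(-1 + W) (j(W) = -4 + (-1 + W)*(W + W) = -4 + (-1 + W)*(2*W) = -4 + 2*W*(-1 + W))
Y(f) = 1/(7 + f)
(Y(-26) + j(46)) + 30011 = (1/(7 - 26) + (-4 - 2*46 + 2*46²)) + 30011 = (1/(-19) + (-4 - 92 + 2*2116)) + 30011 = (-1/19 + (-4 - 92 + 4232)) + 30011 = (-1/19 + 4136) + 30011 = 78583/19 + 30011 = 648792/19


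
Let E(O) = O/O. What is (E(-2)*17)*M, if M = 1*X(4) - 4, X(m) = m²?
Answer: 204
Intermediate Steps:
E(O) = 1
M = 12 (M = 1*4² - 4 = 1*16 - 4 = 16 - 4 = 12)
(E(-2)*17)*M = (1*17)*12 = 17*12 = 204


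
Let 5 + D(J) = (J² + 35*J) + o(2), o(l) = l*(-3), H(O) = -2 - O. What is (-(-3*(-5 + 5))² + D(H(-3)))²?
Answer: 625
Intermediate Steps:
o(l) = -3*l
D(J) = -11 + J² + 35*J (D(J) = -5 + ((J² + 35*J) - 3*2) = -5 + ((J² + 35*J) - 6) = -5 + (-6 + J² + 35*J) = -11 + J² + 35*J)
(-(-3*(-5 + 5))² + D(H(-3)))² = (-(-3*(-5 + 5))² + (-11 + (-2 - 1*(-3))² + 35*(-2 - 1*(-3))))² = (-(-3*0)² + (-11 + (-2 + 3)² + 35*(-2 + 3)))² = (-1*0² + (-11 + 1² + 35*1))² = (-1*0 + (-11 + 1 + 35))² = (0 + 25)² = 25² = 625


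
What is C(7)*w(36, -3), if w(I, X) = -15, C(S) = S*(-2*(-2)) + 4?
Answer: -480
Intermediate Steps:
C(S) = 4 + 4*S (C(S) = S*4 + 4 = 4*S + 4 = 4 + 4*S)
C(7)*w(36, -3) = (4 + 4*7)*(-15) = (4 + 28)*(-15) = 32*(-15) = -480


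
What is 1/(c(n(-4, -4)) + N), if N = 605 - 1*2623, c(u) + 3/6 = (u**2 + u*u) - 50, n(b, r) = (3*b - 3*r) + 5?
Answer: -2/4037 ≈ -0.00049542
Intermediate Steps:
n(b, r) = 5 - 3*r + 3*b (n(b, r) = (-3*r + 3*b) + 5 = 5 - 3*r + 3*b)
c(u) = -101/2 + 2*u**2 (c(u) = -1/2 + ((u**2 + u*u) - 50) = -1/2 + ((u**2 + u**2) - 50) = -1/2 + (2*u**2 - 50) = -1/2 + (-50 + 2*u**2) = -101/2 + 2*u**2)
N = -2018 (N = 605 - 2623 = -2018)
1/(c(n(-4, -4)) + N) = 1/((-101/2 + 2*(5 - 3*(-4) + 3*(-4))**2) - 2018) = 1/((-101/2 + 2*(5 + 12 - 12)**2) - 2018) = 1/((-101/2 + 2*5**2) - 2018) = 1/((-101/2 + 2*25) - 2018) = 1/((-101/2 + 50) - 2018) = 1/(-1/2 - 2018) = 1/(-4037/2) = -2/4037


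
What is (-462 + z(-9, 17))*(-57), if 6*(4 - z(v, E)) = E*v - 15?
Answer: 24510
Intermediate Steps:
z(v, E) = 13/2 - E*v/6 (z(v, E) = 4 - (E*v - 15)/6 = 4 - (-15 + E*v)/6 = 4 + (5/2 - E*v/6) = 13/2 - E*v/6)
(-462 + z(-9, 17))*(-57) = (-462 + (13/2 - ⅙*17*(-9)))*(-57) = (-462 + (13/2 + 51/2))*(-57) = (-462 + 32)*(-57) = -430*(-57) = 24510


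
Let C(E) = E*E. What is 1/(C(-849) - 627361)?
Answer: 1/93440 ≈ 1.0702e-5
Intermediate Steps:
C(E) = E**2
1/(C(-849) - 627361) = 1/((-849)**2 - 627361) = 1/(720801 - 627361) = 1/93440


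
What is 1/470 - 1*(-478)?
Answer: 224661/470 ≈ 478.00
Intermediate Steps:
1/470 - 1*(-478) = 1/470 + 478 = 224661/470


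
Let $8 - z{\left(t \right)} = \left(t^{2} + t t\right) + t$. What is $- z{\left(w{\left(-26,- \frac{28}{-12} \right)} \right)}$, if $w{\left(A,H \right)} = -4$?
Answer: $20$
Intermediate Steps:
$z{\left(t \right)} = 8 - t - 2 t^{2}$ ($z{\left(t \right)} = 8 - \left(\left(t^{2} + t t\right) + t\right) = 8 - \left(\left(t^{2} + t^{2}\right) + t\right) = 8 - \left(2 t^{2} + t\right) = 8 - \left(t + 2 t^{2}\right) = 8 - t - 2 t^{2}$)
$- z{\left(w{\left(-26,- \frac{28}{-12} \right)} \right)} = - (8 - -4 - 2 \left(-4\right)^{2}) = - (8 + 4 - 32) = \left(-1\right) \left(-20\right) = 20$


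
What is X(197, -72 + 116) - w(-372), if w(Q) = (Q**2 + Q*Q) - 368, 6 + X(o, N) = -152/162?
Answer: -22388962/81 ≈ -2.7641e+5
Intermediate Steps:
X(o, N) = -562/81 (X(o, N) = -6 - 152/162 = -6 - 152*1/162 = -6 - 76/81 = -562/81)
w(Q) = -368 + 2*Q**2 (w(Q) = (Q**2 + Q**2) - 368 = 2*Q**2 - 368 = -368 + 2*Q**2)
X(197, -72 + 116) - w(-372) = -562/81 - (-368 + 2*(-372)**2) = -562/81 - (-368 + 2*138384) = -562/81 - (-368 + 276768) = -562/81 - 1*276400 = -562/81 - 276400 = -22388962/81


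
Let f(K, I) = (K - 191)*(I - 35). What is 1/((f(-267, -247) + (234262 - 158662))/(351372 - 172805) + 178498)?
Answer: 178567/31874057122 ≈ 5.6023e-6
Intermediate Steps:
f(K, I) = (-191 + K)*(-35 + I)
1/((f(-267, -247) + (234262 - 158662))/(351372 - 172805) + 178498) = 1/(((6685 - 191*(-247) - 35*(-267) - 247*(-267)) + (234262 - 158662))/(351372 - 172805) + 178498) = 1/(((6685 + 47177 + 9345 + 65949) + 75600)/178567 + 178498) = 1/((129156 + 75600)*(1/178567) + 178498) = 1/(204756*(1/178567) + 178498) = 1/(204756/178567 + 178498) = 1/(31874057122/178567) = 178567/31874057122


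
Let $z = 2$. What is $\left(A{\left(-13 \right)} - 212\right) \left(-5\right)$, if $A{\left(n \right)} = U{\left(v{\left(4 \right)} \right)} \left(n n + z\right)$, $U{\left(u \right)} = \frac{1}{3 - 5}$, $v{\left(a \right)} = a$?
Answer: $\frac{2975}{2} \approx 1487.5$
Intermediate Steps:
$U{\left(u \right)} = - \frac{1}{2}$ ($U{\left(u \right)} = \frac{1}{-2} = - \frac{1}{2}$)
$A{\left(n \right)} = -1 - \frac{n^{2}}{2}$ ($A{\left(n \right)} = - \frac{n n + 2}{2} = - \frac{n^{2} + 2}{2} = - \frac{2 + n^{2}}{2} = -1 - \frac{n^{2}}{2}$)
$\left(A{\left(-13 \right)} - 212\right) \left(-5\right) = \left(\left(-1 - \frac{\left(-13\right)^{2}}{2}\right) - 212\right) \left(-5\right) = \left(\left(-1 - \frac{169}{2}\right) - 212\right) \left(-5\right) = \left(- \frac{171}{2} - 212\right) \left(-5\right) = \left(- \frac{595}{2}\right) \left(-5\right) = \frac{2975}{2}$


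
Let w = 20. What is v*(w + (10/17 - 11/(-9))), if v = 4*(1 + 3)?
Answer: 53392/153 ≈ 348.97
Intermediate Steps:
v = 16 (v = 4*4 = 16)
v*(w + (10/17 - 11/(-9))) = 16*(20 + (10/17 - 11/(-9))) = 16*(20 + (10*(1/17) - 11*(-1/9))) = 16*(20 + (10/17 + 11/9)) = 16*(20 + 277/153) = 16*(3337/153) = 53392/153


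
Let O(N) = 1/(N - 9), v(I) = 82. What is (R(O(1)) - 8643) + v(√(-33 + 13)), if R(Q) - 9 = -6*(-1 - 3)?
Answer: -8528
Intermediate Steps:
O(N) = 1/(-9 + N)
R(Q) = 33 (R(Q) = 9 - 6*(-1 - 3) = 9 - 6*(-4) = 9 + 24 = 33)
(R(O(1)) - 8643) + v(√(-33 + 13)) = (33 - 8643) + 82 = -8610 + 82 = -8528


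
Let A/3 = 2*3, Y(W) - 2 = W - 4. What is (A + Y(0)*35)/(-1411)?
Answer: 52/1411 ≈ 0.036853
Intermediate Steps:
Y(W) = -2 + W (Y(W) = 2 + (W - 4) = 2 + (-4 + W) = -2 + W)
A = 18 (A = 3*(2*3) = 3*6 = 18)
(A + Y(0)*35)/(-1411) = (18 + (-2 + 0)*35)/(-1411) = (18 - 2*35)*(-1/1411) = (18 - 70)*(-1/1411) = -52*(-1/1411) = 52/1411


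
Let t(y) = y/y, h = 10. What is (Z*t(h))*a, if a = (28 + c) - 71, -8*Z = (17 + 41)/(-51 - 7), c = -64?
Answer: -107/8 ≈ -13.375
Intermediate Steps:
Z = ⅛ (Z = -(17 + 41)/(8*(-51 - 7)) = -29/(4*(-58)) = -29*(-1)/(4*58) = -⅛*(-1) = ⅛ ≈ 0.12500)
a = -107 (a = (28 - 64) - 71 = -36 - 71 = -107)
t(y) = 1
(Z*t(h))*a = ((⅛)*1)*(-107) = (⅛)*(-107) = -107/8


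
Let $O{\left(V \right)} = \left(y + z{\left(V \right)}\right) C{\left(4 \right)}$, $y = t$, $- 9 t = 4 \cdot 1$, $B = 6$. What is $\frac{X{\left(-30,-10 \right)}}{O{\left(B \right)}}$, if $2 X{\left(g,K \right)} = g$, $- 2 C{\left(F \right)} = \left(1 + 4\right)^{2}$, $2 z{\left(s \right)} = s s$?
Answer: $\frac{27}{395} \approx 0.068354$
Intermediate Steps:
$z{\left(s \right)} = \frac{s^{2}}{2}$ ($z{\left(s \right)} = \frac{s s}{2} = \frac{s^{2}}{2}$)
$C{\left(F \right)} = - \frac{25}{2}$ ($C{\left(F \right)} = - \frac{\left(1 + 4\right)^{2}}{2} = - \frac{5^{2}}{2} = \left(- \frac{1}{2}\right) 25 = - \frac{25}{2}$)
$t = - \frac{4}{9}$ ($t = - \frac{4 \cdot 1}{9} = \left(- \frac{1}{9}\right) 4 = - \frac{4}{9} \approx -0.44444$)
$y = - \frac{4}{9} \approx -0.44444$
$X{\left(g,K \right)} = \frac{g}{2}$
$O{\left(V \right)} = \frac{50}{9} - \frac{25 V^{2}}{4}$ ($O{\left(V \right)} = \left(- \frac{4}{9} + \frac{V^{2}}{2}\right) \left(- \frac{25}{2}\right) = \frac{50}{9} - \frac{25 V^{2}}{4}$)
$\frac{X{\left(-30,-10 \right)}}{O{\left(B \right)}} = \frac{\frac{1}{2} \left(-30\right)}{\frac{50}{9} - \frac{25 \cdot 6^{2}}{4}} = - \frac{15}{\frac{50}{9} - 225} = - \frac{15}{- \frac{1975}{9}} = \left(-15\right) \left(- \frac{9}{1975}\right) = \frac{27}{395}$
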